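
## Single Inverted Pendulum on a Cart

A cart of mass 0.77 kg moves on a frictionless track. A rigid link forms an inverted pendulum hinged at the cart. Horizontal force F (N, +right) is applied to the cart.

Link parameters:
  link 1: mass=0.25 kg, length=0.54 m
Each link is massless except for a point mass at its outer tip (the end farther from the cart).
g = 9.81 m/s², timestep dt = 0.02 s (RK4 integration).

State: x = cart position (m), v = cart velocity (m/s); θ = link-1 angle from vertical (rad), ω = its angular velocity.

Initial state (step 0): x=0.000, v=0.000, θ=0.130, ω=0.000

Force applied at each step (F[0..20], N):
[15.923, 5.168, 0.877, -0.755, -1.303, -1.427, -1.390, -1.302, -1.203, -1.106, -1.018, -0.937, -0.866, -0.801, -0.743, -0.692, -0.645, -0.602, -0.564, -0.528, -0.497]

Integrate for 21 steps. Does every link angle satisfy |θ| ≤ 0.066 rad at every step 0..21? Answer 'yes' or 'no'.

Answer: no

Derivation:
apply F[0]=+15.923 → step 1: x=0.004, v=0.403, θ=0.123, ω=-0.695
apply F[1]=+5.168 → step 2: x=0.013, v=0.530, θ=0.107, ω=-0.886
apply F[2]=+0.877 → step 3: x=0.024, v=0.547, θ=0.090, ω=-0.881
apply F[3]=-0.755 → step 4: x=0.035, v=0.522, θ=0.073, ω=-0.807
apply F[4]=-1.303 → step 5: x=0.045, v=0.485, θ=0.058, ω=-0.713
apply F[5]=-1.427 → step 6: x=0.054, v=0.444, θ=0.044, ω=-0.620
apply F[6]=-1.390 → step 7: x=0.063, v=0.406, θ=0.033, ω=-0.535
apply F[7]=-1.302 → step 8: x=0.070, v=0.370, θ=0.023, ω=-0.459
apply F[8]=-1.203 → step 9: x=0.078, v=0.338, θ=0.014, ω=-0.393
apply F[9]=-1.106 → step 10: x=0.084, v=0.309, θ=0.007, ω=-0.334
apply F[10]=-1.018 → step 11: x=0.090, v=0.282, θ=0.001, ω=-0.284
apply F[11]=-0.937 → step 12: x=0.095, v=0.258, θ=-0.004, ω=-0.240
apply F[12]=-0.866 → step 13: x=0.100, v=0.236, θ=-0.009, ω=-0.201
apply F[13]=-0.801 → step 14: x=0.105, v=0.216, θ=-0.013, ω=-0.168
apply F[14]=-0.743 → step 15: x=0.109, v=0.197, θ=-0.016, ω=-0.139
apply F[15]=-0.692 → step 16: x=0.113, v=0.180, θ=-0.018, ω=-0.114
apply F[16]=-0.645 → step 17: x=0.116, v=0.165, θ=-0.020, ω=-0.092
apply F[17]=-0.602 → step 18: x=0.119, v=0.150, θ=-0.022, ω=-0.073
apply F[18]=-0.564 → step 19: x=0.122, v=0.137, θ=-0.023, ω=-0.057
apply F[19]=-0.528 → step 20: x=0.125, v=0.125, θ=-0.024, ω=-0.043
apply F[20]=-0.497 → step 21: x=0.127, v=0.114, θ=-0.025, ω=-0.031
Max |angle| over trajectory = 0.130 rad; bound = 0.066 → exceeded.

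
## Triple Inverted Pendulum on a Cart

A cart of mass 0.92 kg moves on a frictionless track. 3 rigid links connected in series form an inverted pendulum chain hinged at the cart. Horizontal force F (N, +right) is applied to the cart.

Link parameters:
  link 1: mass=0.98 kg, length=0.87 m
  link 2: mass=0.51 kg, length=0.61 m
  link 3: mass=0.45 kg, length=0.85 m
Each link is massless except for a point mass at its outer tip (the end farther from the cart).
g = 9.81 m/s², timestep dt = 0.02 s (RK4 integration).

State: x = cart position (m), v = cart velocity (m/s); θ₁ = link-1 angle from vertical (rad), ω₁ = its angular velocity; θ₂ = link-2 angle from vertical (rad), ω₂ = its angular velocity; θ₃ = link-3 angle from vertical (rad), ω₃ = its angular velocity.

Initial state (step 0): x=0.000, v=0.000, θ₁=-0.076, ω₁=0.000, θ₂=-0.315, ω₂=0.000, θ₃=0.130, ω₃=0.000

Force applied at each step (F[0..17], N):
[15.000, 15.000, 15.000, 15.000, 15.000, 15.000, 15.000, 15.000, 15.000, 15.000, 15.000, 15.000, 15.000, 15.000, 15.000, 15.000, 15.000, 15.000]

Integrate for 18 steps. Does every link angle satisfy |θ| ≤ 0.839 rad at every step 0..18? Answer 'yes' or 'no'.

Answer: no

Derivation:
apply F[0]=+15.000 → step 1: x=0.004, v=0.350, θ₁=-0.080, ω₁=-0.383, θ₂=-0.317, ω₂=-0.189, θ₃=0.131, ω₃=0.128
apply F[1]=+15.000 → step 2: x=0.014, v=0.702, θ₁=-0.091, ω₁=-0.772, θ₂=-0.322, ω₂=-0.367, θ₃=0.135, ω₃=0.250
apply F[2]=+15.000 → step 3: x=0.032, v=1.054, θ₁=-0.111, ω₁=-1.170, θ₂=-0.331, ω₂=-0.523, θ₃=0.141, ω₃=0.360
apply F[3]=+15.000 → step 4: x=0.056, v=1.407, θ₁=-0.138, ω₁=-1.579, θ₂=-0.343, ω₂=-0.646, θ₃=0.149, ω₃=0.452
apply F[4]=+15.000 → step 5: x=0.088, v=1.756, θ₁=-0.174, ω₁=-1.997, θ₂=-0.357, ω₂=-0.726, θ₃=0.159, ω₃=0.516
apply F[5]=+15.000 → step 6: x=0.126, v=2.096, θ₁=-0.218, ω₁=-2.418, θ₂=-0.372, ω₂=-0.759, θ₃=0.170, ω₃=0.544
apply F[6]=+15.000 → step 7: x=0.172, v=2.416, θ₁=-0.271, ω₁=-2.832, θ₂=-0.387, ω₂=-0.745, θ₃=0.181, ω₃=0.529
apply F[7]=+15.000 → step 8: x=0.223, v=2.708, θ₁=-0.331, ω₁=-3.224, θ₂=-0.401, ω₂=-0.692, θ₃=0.191, ω₃=0.466
apply F[8]=+15.000 → step 9: x=0.280, v=2.959, θ₁=-0.399, ω₁=-3.579, θ₂=-0.415, ω₂=-0.618, θ₃=0.199, ω₃=0.354
apply F[9]=+15.000 → step 10: x=0.341, v=3.164, θ₁=-0.474, ω₁=-3.885, θ₂=-0.426, ω₂=-0.542, θ₃=0.204, ω₃=0.199
apply F[10]=+15.000 → step 11: x=0.406, v=3.319, θ₁=-0.554, ω₁=-4.138, θ₂=-0.436, ω₂=-0.488, θ₃=0.207, ω₃=0.011
apply F[11]=+15.000 → step 12: x=0.473, v=3.427, θ₁=-0.639, ω₁=-4.340, θ₂=-0.446, ω₂=-0.471, θ₃=0.205, ω₃=-0.199
apply F[12]=+15.000 → step 13: x=0.543, v=3.493, θ₁=-0.728, ω₁=-4.499, θ₂=-0.456, ω₂=-0.501, θ₃=0.199, ω₃=-0.421
apply F[13]=+15.000 → step 14: x=0.613, v=3.523, θ₁=-0.819, ω₁=-4.624, θ₂=-0.466, ω₂=-0.583, θ₃=0.188, ω₃=-0.645
apply F[14]=+15.000 → step 15: x=0.683, v=3.523, θ₁=-0.913, ω₁=-4.724, θ₂=-0.479, ω₂=-0.716, θ₃=0.173, ω₃=-0.867
apply F[15]=+15.000 → step 16: x=0.754, v=3.498, θ₁=-1.008, ω₁=-4.809, θ₂=-0.495, ω₂=-0.897, θ₃=0.153, ω₃=-1.084
apply F[16]=+15.000 → step 17: x=0.823, v=3.450, θ₁=-1.105, ω₁=-4.885, θ₂=-0.515, ω₂=-1.121, θ₃=0.129, ω₃=-1.296
apply F[17]=+15.000 → step 18: x=0.891, v=3.383, θ₁=-1.203, ω₁=-4.957, θ₂=-0.540, ω₂=-1.386, θ₃=0.101, ω₃=-1.504
Max |angle| over trajectory = 1.203 rad; bound = 0.839 → exceeded.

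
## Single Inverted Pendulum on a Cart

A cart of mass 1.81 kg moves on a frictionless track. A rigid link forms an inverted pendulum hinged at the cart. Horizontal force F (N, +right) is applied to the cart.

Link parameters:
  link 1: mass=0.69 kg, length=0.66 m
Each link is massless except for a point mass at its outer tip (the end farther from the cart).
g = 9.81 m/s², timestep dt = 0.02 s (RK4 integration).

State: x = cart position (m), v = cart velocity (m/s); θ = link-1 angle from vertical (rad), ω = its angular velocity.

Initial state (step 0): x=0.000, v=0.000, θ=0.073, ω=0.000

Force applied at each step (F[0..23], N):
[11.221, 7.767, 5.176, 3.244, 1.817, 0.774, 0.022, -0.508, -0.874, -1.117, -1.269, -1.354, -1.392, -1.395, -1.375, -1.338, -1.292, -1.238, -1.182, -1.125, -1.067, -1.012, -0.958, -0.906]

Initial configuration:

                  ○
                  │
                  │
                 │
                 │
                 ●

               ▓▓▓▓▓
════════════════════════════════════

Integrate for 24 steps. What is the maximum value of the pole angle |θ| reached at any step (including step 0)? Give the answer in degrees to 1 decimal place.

Answer: 4.2°

Derivation:
apply F[0]=+11.221 → step 1: x=0.001, v=0.118, θ=0.071, ω=-0.157
apply F[1]=+7.767 → step 2: x=0.004, v=0.199, θ=0.067, ω=-0.258
apply F[2]=+5.176 → step 3: x=0.009, v=0.251, θ=0.062, ω=-0.318
apply F[3]=+3.244 → step 4: x=0.014, v=0.283, θ=0.055, ω=-0.349
apply F[4]=+1.817 → step 5: x=0.020, v=0.299, θ=0.048, ω=-0.358
apply F[5]=+0.774 → step 6: x=0.026, v=0.304, θ=0.041, ω=-0.353
apply F[6]=+0.022 → step 7: x=0.032, v=0.302, θ=0.034, ω=-0.338
apply F[7]=-0.508 → step 8: x=0.038, v=0.294, θ=0.027, ω=-0.317
apply F[8]=-0.874 → step 9: x=0.044, v=0.282, θ=0.021, ω=-0.292
apply F[9]=-1.117 → step 10: x=0.049, v=0.269, θ=0.016, ω=-0.266
apply F[10]=-1.269 → step 11: x=0.055, v=0.254, θ=0.010, ω=-0.240
apply F[11]=-1.354 → step 12: x=0.059, v=0.238, θ=0.006, ω=-0.214
apply F[12]=-1.392 → step 13: x=0.064, v=0.222, θ=0.002, ω=-0.189
apply F[13]=-1.395 → step 14: x=0.068, v=0.207, θ=-0.002, ω=-0.165
apply F[14]=-1.375 → step 15: x=0.072, v=0.192, θ=-0.005, ω=-0.144
apply F[15]=-1.338 → step 16: x=0.076, v=0.178, θ=-0.007, ω=-0.124
apply F[16]=-1.292 → step 17: x=0.079, v=0.164, θ=-0.010, ω=-0.106
apply F[17]=-1.238 → step 18: x=0.083, v=0.151, θ=-0.012, ω=-0.089
apply F[18]=-1.182 → step 19: x=0.086, v=0.139, θ=-0.013, ω=-0.075
apply F[19]=-1.125 → step 20: x=0.088, v=0.128, θ=-0.015, ω=-0.061
apply F[20]=-1.067 → step 21: x=0.091, v=0.117, θ=-0.016, ω=-0.050
apply F[21]=-1.012 → step 22: x=0.093, v=0.107, θ=-0.017, ω=-0.040
apply F[22]=-0.958 → step 23: x=0.095, v=0.098, θ=-0.017, ω=-0.030
apply F[23]=-0.906 → step 24: x=0.097, v=0.089, θ=-0.018, ω=-0.023
Max |angle| over trajectory = 0.073 rad = 4.2°.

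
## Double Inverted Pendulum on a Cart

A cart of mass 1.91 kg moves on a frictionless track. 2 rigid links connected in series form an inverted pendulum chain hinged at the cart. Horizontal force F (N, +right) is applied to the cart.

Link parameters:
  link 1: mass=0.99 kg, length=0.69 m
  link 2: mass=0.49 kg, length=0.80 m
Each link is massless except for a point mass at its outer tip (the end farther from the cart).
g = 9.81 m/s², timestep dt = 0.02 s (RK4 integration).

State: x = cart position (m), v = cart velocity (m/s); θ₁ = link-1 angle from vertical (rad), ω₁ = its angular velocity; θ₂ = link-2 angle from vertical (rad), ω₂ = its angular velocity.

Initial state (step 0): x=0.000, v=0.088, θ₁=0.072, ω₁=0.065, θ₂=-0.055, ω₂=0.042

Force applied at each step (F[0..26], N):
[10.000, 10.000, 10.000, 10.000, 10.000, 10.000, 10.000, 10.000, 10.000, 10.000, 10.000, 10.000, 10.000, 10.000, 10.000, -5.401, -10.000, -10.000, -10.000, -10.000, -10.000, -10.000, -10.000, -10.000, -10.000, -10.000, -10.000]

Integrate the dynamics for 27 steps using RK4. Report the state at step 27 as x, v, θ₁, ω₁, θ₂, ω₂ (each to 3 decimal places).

apply F[0]=+10.000 → step 1: x=0.003, v=0.181, θ₁=0.072, ω₁=-0.031, θ₂=-0.055, ω₂=-0.006
apply F[1]=+10.000 → step 2: x=0.007, v=0.275, θ₁=0.071, ω₁=-0.128, θ₂=-0.055, ω₂=-0.053
apply F[2]=+10.000 → step 3: x=0.014, v=0.369, θ₁=0.067, ω₁=-0.227, θ₂=-0.057, ω₂=-0.100
apply F[3]=+10.000 → step 4: x=0.022, v=0.464, θ₁=0.062, ω₁=-0.328, θ₂=-0.059, ω₂=-0.145
apply F[4]=+10.000 → step 5: x=0.032, v=0.560, θ₁=0.054, ω₁=-0.434, θ₂=-0.063, ω₂=-0.189
apply F[5]=+10.000 → step 6: x=0.044, v=0.657, θ₁=0.044, ω₁=-0.544, θ₂=-0.067, ω₂=-0.231
apply F[6]=+10.000 → step 7: x=0.059, v=0.756, θ₁=0.032, ω₁=-0.662, θ₂=-0.072, ω₂=-0.269
apply F[7]=+10.000 → step 8: x=0.075, v=0.857, θ₁=0.018, ω₁=-0.788, θ₂=-0.077, ω₂=-0.305
apply F[8]=+10.000 → step 9: x=0.093, v=0.960, θ₁=0.001, ω₁=-0.923, θ₂=-0.084, ω₂=-0.336
apply F[9]=+10.000 → step 10: x=0.113, v=1.066, θ₁=-0.019, ω₁=-1.069, θ₂=-0.091, ω₂=-0.362
apply F[10]=+10.000 → step 11: x=0.135, v=1.175, θ₁=-0.042, ω₁=-1.228, θ₂=-0.098, ω₂=-0.383
apply F[11]=+10.000 → step 12: x=0.160, v=1.287, θ₁=-0.068, ω₁=-1.399, θ₂=-0.106, ω₂=-0.398
apply F[12]=+10.000 → step 13: x=0.187, v=1.401, θ₁=-0.098, ω₁=-1.585, θ₂=-0.114, ω₂=-0.406
apply F[13]=+10.000 → step 14: x=0.216, v=1.518, θ₁=-0.132, ω₁=-1.786, θ₂=-0.122, ω₂=-0.406
apply F[14]=+10.000 → step 15: x=0.248, v=1.638, θ₁=-0.170, ω₁=-2.002, θ₂=-0.130, ω₂=-0.401
apply F[15]=-5.401 → step 16: x=0.280, v=1.602, θ₁=-0.210, ω₁=-2.011, θ₂=-0.138, ω₂=-0.386
apply F[16]=-10.000 → step 17: x=0.311, v=1.524, θ₁=-0.250, ω₁=-1.975, θ₂=-0.146, ω₂=-0.361
apply F[17]=-10.000 → step 18: x=0.341, v=1.451, θ₁=-0.289, ω₁=-1.962, θ₂=-0.153, ω₂=-0.327
apply F[18]=-10.000 → step 19: x=0.369, v=1.382, θ₁=-0.328, ω₁=-1.969, θ₂=-0.159, ω₂=-0.283
apply F[19]=-10.000 → step 20: x=0.396, v=1.317, θ₁=-0.368, ω₁=-1.997, θ₂=-0.164, ω₂=-0.232
apply F[20]=-10.000 → step 21: x=0.422, v=1.255, θ₁=-0.408, ω₁=-2.044, θ₂=-0.168, ω₂=-0.172
apply F[21]=-10.000 → step 22: x=0.447, v=1.195, θ₁=-0.450, ω₁=-2.108, θ₂=-0.171, ω₂=-0.105
apply F[22]=-10.000 → step 23: x=0.470, v=1.137, θ₁=-0.493, ω₁=-2.188, θ₂=-0.172, ω₂=-0.032
apply F[23]=-10.000 → step 24: x=0.492, v=1.079, θ₁=-0.537, ω₁=-2.283, θ₂=-0.172, ω₂=0.045
apply F[24]=-10.000 → step 25: x=0.513, v=1.021, θ₁=-0.584, ω₁=-2.392, θ₂=-0.170, ω₂=0.125
apply F[25]=-10.000 → step 26: x=0.533, v=0.962, θ₁=-0.633, ω₁=-2.512, θ₂=-0.167, ω₂=0.207
apply F[26]=-10.000 → step 27: x=0.552, v=0.900, θ₁=-0.685, ω₁=-2.643, θ₂=-0.162, ω₂=0.287

Answer: x=0.552, v=0.900, θ₁=-0.685, ω₁=-2.643, θ₂=-0.162, ω₂=0.287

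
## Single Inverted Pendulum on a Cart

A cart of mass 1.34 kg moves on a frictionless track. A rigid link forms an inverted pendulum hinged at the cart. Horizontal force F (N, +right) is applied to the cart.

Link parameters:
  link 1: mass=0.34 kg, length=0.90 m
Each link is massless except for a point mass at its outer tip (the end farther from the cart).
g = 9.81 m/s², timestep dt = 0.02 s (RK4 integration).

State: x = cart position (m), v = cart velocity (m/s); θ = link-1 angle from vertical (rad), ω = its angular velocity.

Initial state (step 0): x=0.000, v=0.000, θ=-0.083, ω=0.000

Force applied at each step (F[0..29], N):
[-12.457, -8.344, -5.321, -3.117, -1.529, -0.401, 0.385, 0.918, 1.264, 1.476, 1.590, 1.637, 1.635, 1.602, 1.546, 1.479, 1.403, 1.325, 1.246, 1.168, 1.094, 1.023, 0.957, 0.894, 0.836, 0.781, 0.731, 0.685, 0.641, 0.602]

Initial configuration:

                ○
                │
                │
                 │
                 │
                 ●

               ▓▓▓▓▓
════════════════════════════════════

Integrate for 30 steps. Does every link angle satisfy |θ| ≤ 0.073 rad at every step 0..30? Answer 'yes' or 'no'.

apply F[0]=-12.457 → step 1: x=-0.002, v=-0.182, θ=-0.081, ω=0.183
apply F[1]=-8.344 → step 2: x=-0.007, v=-0.302, θ=-0.076, ω=0.299
apply F[2]=-5.321 → step 3: x=-0.013, v=-0.378, θ=-0.070, ω=0.367
apply F[3]=-3.117 → step 4: x=-0.021, v=-0.421, θ=-0.062, ω=0.401
apply F[4]=-1.529 → step 5: x=-0.030, v=-0.441, θ=-0.054, ω=0.410
apply F[5]=-0.401 → step 6: x=-0.039, v=-0.444, θ=-0.046, ω=0.403
apply F[6]=+0.385 → step 7: x=-0.048, v=-0.437, θ=-0.038, ω=0.386
apply F[7]=+0.918 → step 8: x=-0.056, v=-0.421, θ=-0.030, ω=0.361
apply F[8]=+1.264 → step 9: x=-0.065, v=-0.401, θ=-0.023, ω=0.333
apply F[9]=+1.476 → step 10: x=-0.072, v=-0.378, θ=-0.017, ω=0.303
apply F[10]=+1.590 → step 11: x=-0.080, v=-0.354, θ=-0.011, ω=0.273
apply F[11]=+1.637 → step 12: x=-0.086, v=-0.329, θ=-0.006, ω=0.243
apply F[12]=+1.635 → step 13: x=-0.093, v=-0.304, θ=-0.002, ω=0.215
apply F[13]=+1.602 → step 14: x=-0.099, v=-0.280, θ=0.002, ω=0.189
apply F[14]=+1.546 → step 15: x=-0.104, v=-0.257, θ=0.006, ω=0.164
apply F[15]=+1.479 → step 16: x=-0.109, v=-0.236, θ=0.009, ω=0.142
apply F[16]=+1.403 → step 17: x=-0.113, v=-0.215, θ=0.012, ω=0.121
apply F[17]=+1.325 → step 18: x=-0.118, v=-0.196, θ=0.014, ω=0.103
apply F[18]=+1.246 → step 19: x=-0.121, v=-0.178, θ=0.016, ω=0.086
apply F[19]=+1.168 → step 20: x=-0.125, v=-0.162, θ=0.017, ω=0.071
apply F[20]=+1.094 → step 21: x=-0.128, v=-0.146, θ=0.019, ω=0.058
apply F[21]=+1.023 → step 22: x=-0.131, v=-0.132, θ=0.020, ω=0.046
apply F[22]=+0.957 → step 23: x=-0.133, v=-0.119, θ=0.020, ω=0.036
apply F[23]=+0.894 → step 24: x=-0.135, v=-0.106, θ=0.021, ω=0.027
apply F[24]=+0.836 → step 25: x=-0.137, v=-0.095, θ=0.022, ω=0.019
apply F[25]=+0.781 → step 26: x=-0.139, v=-0.084, θ=0.022, ω=0.012
apply F[26]=+0.731 → step 27: x=-0.141, v=-0.075, θ=0.022, ω=0.006
apply F[27]=+0.685 → step 28: x=-0.142, v=-0.065, θ=0.022, ω=0.000
apply F[28]=+0.641 → step 29: x=-0.143, v=-0.057, θ=0.022, ω=-0.004
apply F[29]=+0.602 → step 30: x=-0.144, v=-0.049, θ=0.022, ω=-0.008
Max |angle| over trajectory = 0.083 rad; bound = 0.073 → exceeded.

Answer: no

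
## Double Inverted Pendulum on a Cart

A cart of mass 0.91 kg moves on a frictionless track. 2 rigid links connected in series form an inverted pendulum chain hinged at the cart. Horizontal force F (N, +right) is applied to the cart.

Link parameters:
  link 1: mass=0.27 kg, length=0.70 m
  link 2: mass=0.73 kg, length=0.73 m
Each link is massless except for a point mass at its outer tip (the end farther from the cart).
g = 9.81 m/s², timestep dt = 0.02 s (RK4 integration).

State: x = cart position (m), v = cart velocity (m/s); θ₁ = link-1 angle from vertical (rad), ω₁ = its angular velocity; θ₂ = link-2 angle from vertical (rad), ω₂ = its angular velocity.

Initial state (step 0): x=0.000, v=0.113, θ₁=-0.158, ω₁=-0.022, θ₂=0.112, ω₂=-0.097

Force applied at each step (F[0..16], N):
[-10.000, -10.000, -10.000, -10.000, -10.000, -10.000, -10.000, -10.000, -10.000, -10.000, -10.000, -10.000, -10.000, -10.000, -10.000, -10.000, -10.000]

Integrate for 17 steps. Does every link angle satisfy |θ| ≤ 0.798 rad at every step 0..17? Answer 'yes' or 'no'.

Answer: yes

Derivation:
apply F[0]=-10.000 → step 1: x=0.000, v=-0.074, θ₁=-0.158, ω₁=0.012, θ₂=0.113, ω₂=0.156
apply F[1]=-10.000 → step 2: x=-0.003, v=-0.262, θ₁=-0.158, ω₁=0.047, θ₂=0.118, ω₂=0.410
apply F[2]=-10.000 → step 3: x=-0.010, v=-0.451, θ₁=-0.156, ω₁=0.083, θ₂=0.129, ω₂=0.666
apply F[3]=-10.000 → step 4: x=-0.021, v=-0.640, θ₁=-0.154, ω₁=0.122, θ₂=0.145, ω₂=0.925
apply F[4]=-10.000 → step 5: x=-0.036, v=-0.832, θ₁=-0.151, ω₁=0.166, θ₂=0.166, ω₂=1.185
apply F[5]=-10.000 → step 6: x=-0.054, v=-1.025, θ₁=-0.147, ω₁=0.218, θ₂=0.192, ω₂=1.446
apply F[6]=-10.000 → step 7: x=-0.077, v=-1.221, θ₁=-0.142, ω₁=0.282, θ₂=0.224, ω₂=1.707
apply F[7]=-10.000 → step 8: x=-0.103, v=-1.420, θ₁=-0.136, ω₁=0.362, θ₂=0.261, ω₂=1.964
apply F[8]=-10.000 → step 9: x=-0.134, v=-1.622, θ₁=-0.128, ω₁=0.464, θ₂=0.302, ω₂=2.213
apply F[9]=-10.000 → step 10: x=-0.168, v=-1.828, θ₁=-0.117, ω₁=0.593, θ₂=0.349, ω₂=2.452
apply F[10]=-10.000 → step 11: x=-0.207, v=-2.036, θ₁=-0.104, ω₁=0.754, θ₂=0.400, ω₂=2.675
apply F[11]=-10.000 → step 12: x=-0.250, v=-2.247, θ₁=-0.087, ω₁=0.953, θ₂=0.456, ω₂=2.878
apply F[12]=-10.000 → step 13: x=-0.297, v=-2.461, θ₁=-0.066, ω₁=1.193, θ₂=0.515, ω₂=3.056
apply F[13]=-10.000 → step 14: x=-0.348, v=-2.678, θ₁=-0.039, ω₁=1.479, θ₂=0.578, ω₂=3.203
apply F[14]=-10.000 → step 15: x=-0.404, v=-2.897, θ₁=-0.006, ω₁=1.813, θ₂=0.643, ω₂=3.314
apply F[15]=-10.000 → step 16: x=-0.464, v=-3.117, θ₁=0.034, ω₁=2.197, θ₂=0.710, ω₂=3.380
apply F[16]=-10.000 → step 17: x=-0.528, v=-3.337, θ₁=0.082, ω₁=2.631, θ₂=0.778, ω₂=3.391
Max |angle| over trajectory = 0.778 rad; bound = 0.798 → within bound.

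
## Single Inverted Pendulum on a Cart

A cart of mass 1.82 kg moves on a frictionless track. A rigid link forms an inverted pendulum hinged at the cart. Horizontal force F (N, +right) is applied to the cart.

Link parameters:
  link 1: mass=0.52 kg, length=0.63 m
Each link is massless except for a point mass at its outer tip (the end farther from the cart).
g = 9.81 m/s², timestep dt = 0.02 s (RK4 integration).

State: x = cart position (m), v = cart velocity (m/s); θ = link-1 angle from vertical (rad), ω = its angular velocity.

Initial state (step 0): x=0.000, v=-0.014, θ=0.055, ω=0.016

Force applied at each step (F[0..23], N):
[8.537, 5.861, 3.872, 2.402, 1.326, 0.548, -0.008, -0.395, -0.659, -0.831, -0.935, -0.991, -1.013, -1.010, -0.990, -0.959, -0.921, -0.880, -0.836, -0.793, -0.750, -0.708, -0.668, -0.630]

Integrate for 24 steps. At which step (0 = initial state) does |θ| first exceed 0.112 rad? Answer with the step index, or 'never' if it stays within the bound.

Answer: never

Derivation:
apply F[0]=+8.537 → step 1: x=0.001, v=0.077, θ=0.054, ω=-0.111
apply F[1]=+5.861 → step 2: x=0.003, v=0.138, θ=0.051, ω=-0.192
apply F[2]=+3.872 → step 3: x=0.006, v=0.178, θ=0.047, ω=-0.239
apply F[3]=+2.402 → step 4: x=0.010, v=0.202, θ=0.042, ω=-0.264
apply F[4]=+1.326 → step 5: x=0.014, v=0.214, θ=0.036, ω=-0.271
apply F[5]=+0.548 → step 6: x=0.018, v=0.218, θ=0.031, ω=-0.267
apply F[6]=-0.008 → step 7: x=0.023, v=0.217, θ=0.026, ω=-0.256
apply F[7]=-0.395 → step 8: x=0.027, v=0.211, θ=0.021, ω=-0.240
apply F[8]=-0.659 → step 9: x=0.031, v=0.203, θ=0.016, ω=-0.221
apply F[9]=-0.831 → step 10: x=0.035, v=0.193, θ=0.012, ω=-0.201
apply F[10]=-0.935 → step 11: x=0.039, v=0.182, θ=0.008, ω=-0.180
apply F[11]=-0.991 → step 12: x=0.042, v=0.171, θ=0.005, ω=-0.160
apply F[12]=-1.013 → step 13: x=0.046, v=0.159, θ=0.002, ω=-0.141
apply F[13]=-1.010 → step 14: x=0.049, v=0.148, θ=-0.001, ω=-0.124
apply F[14]=-0.990 → step 15: x=0.051, v=0.138, θ=-0.003, ω=-0.107
apply F[15]=-0.959 → step 16: x=0.054, v=0.127, θ=-0.005, ω=-0.092
apply F[16]=-0.921 → step 17: x=0.057, v=0.117, θ=-0.007, ω=-0.078
apply F[17]=-0.880 → step 18: x=0.059, v=0.108, θ=-0.008, ω=-0.066
apply F[18]=-0.836 → step 19: x=0.061, v=0.100, θ=-0.010, ω=-0.055
apply F[19]=-0.793 → step 20: x=0.063, v=0.091, θ=-0.011, ω=-0.045
apply F[20]=-0.750 → step 21: x=0.065, v=0.084, θ=-0.011, ω=-0.037
apply F[21]=-0.708 → step 22: x=0.066, v=0.077, θ=-0.012, ω=-0.029
apply F[22]=-0.668 → step 23: x=0.068, v=0.070, θ=-0.013, ω=-0.022
apply F[23]=-0.630 → step 24: x=0.069, v=0.064, θ=-0.013, ω=-0.016
max |θ| = 0.055 ≤ 0.112 over all 25 states.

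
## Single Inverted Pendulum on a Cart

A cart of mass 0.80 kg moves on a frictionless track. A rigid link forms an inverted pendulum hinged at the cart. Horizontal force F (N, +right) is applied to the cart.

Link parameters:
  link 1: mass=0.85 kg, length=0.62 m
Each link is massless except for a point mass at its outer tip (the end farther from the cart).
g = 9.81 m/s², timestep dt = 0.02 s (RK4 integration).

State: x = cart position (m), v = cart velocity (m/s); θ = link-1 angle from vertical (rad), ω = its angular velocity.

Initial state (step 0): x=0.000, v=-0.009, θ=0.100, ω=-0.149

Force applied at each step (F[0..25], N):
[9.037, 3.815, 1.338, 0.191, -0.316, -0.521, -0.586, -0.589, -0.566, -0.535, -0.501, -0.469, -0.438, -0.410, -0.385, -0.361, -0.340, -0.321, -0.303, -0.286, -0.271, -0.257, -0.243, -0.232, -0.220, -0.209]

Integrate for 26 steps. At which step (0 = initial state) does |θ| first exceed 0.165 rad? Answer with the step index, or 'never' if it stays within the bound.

apply F[0]=+9.037 → step 1: x=0.002, v=0.195, θ=0.094, ω=-0.445
apply F[1]=+3.815 → step 2: x=0.007, v=0.271, θ=0.084, ω=-0.540
apply F[2]=+1.338 → step 3: x=0.012, v=0.289, θ=0.073, ω=-0.543
apply F[3]=+0.191 → step 4: x=0.018, v=0.279, θ=0.063, ω=-0.507
apply F[4]=-0.316 → step 5: x=0.023, v=0.260, θ=0.053, ω=-0.457
apply F[5]=-0.521 → step 6: x=0.028, v=0.237, θ=0.045, ω=-0.404
apply F[6]=-0.586 → step 7: x=0.033, v=0.214, θ=0.037, ω=-0.354
apply F[7]=-0.589 → step 8: x=0.037, v=0.192, θ=0.031, ω=-0.308
apply F[8]=-0.566 → step 9: x=0.040, v=0.172, θ=0.025, ω=-0.268
apply F[9]=-0.535 → step 10: x=0.044, v=0.154, θ=0.020, ω=-0.232
apply F[10]=-0.501 → step 11: x=0.047, v=0.138, θ=0.015, ω=-0.200
apply F[11]=-0.469 → step 12: x=0.049, v=0.123, θ=0.012, ω=-0.172
apply F[12]=-0.438 → step 13: x=0.051, v=0.110, θ=0.009, ω=-0.148
apply F[13]=-0.410 → step 14: x=0.054, v=0.099, θ=0.006, ω=-0.127
apply F[14]=-0.385 → step 15: x=0.055, v=0.088, θ=0.003, ω=-0.108
apply F[15]=-0.361 → step 16: x=0.057, v=0.079, θ=0.001, ω=-0.092
apply F[16]=-0.340 → step 17: x=0.059, v=0.070, θ=-0.000, ω=-0.078
apply F[17]=-0.321 → step 18: x=0.060, v=0.062, θ=-0.002, ω=-0.066
apply F[18]=-0.303 → step 19: x=0.061, v=0.055, θ=-0.003, ω=-0.055
apply F[19]=-0.286 → step 20: x=0.062, v=0.049, θ=-0.004, ω=-0.046
apply F[20]=-0.271 → step 21: x=0.063, v=0.043, θ=-0.005, ω=-0.038
apply F[21]=-0.257 → step 22: x=0.064, v=0.037, θ=-0.005, ω=-0.031
apply F[22]=-0.243 → step 23: x=0.065, v=0.032, θ=-0.006, ω=-0.025
apply F[23]=-0.232 → step 24: x=0.065, v=0.028, θ=-0.006, ω=-0.019
apply F[24]=-0.220 → step 25: x=0.066, v=0.024, θ=-0.007, ω=-0.015
apply F[25]=-0.209 → step 26: x=0.066, v=0.020, θ=-0.007, ω=-0.011
max |θ| = 0.100 ≤ 0.165 over all 27 states.

Answer: never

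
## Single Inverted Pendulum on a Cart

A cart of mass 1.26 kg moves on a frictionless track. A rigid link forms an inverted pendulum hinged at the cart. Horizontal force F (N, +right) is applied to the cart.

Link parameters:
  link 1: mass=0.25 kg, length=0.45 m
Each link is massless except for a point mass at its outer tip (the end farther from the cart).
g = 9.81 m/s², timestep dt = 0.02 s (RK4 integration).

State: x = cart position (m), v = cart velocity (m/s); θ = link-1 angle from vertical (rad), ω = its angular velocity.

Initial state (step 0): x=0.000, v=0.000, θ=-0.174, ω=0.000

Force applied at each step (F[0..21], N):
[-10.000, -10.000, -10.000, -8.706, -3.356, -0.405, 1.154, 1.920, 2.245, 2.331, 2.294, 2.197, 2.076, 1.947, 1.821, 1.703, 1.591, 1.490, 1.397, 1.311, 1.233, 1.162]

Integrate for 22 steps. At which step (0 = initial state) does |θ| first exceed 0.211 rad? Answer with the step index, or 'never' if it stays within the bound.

Answer: never

Derivation:
apply F[0]=-10.000 → step 1: x=-0.002, v=-0.151, θ=-0.171, ω=0.256
apply F[1]=-10.000 → step 2: x=-0.006, v=-0.303, θ=-0.164, ω=0.515
apply F[2]=-10.000 → step 3: x=-0.014, v=-0.455, θ=-0.151, ω=0.780
apply F[3]=-8.706 → step 4: x=-0.024, v=-0.587, θ=-0.133, ω=1.010
apply F[4]=-3.356 → step 5: x=-0.036, v=-0.636, θ=-0.112, ω=1.064
apply F[5]=-0.405 → step 6: x=-0.049, v=-0.639, θ=-0.091, ω=1.025
apply F[6]=+1.154 → step 7: x=-0.062, v=-0.617, θ=-0.072, ω=0.943
apply F[7]=+1.920 → step 8: x=-0.074, v=-0.584, θ=-0.054, ω=0.843
apply F[8]=+2.245 → step 9: x=-0.085, v=-0.547, θ=-0.038, ω=0.740
apply F[9]=+2.331 → step 10: x=-0.095, v=-0.509, θ=-0.024, ω=0.642
apply F[10]=+2.294 → step 11: x=-0.105, v=-0.472, θ=-0.012, ω=0.551
apply F[11]=+2.197 → step 12: x=-0.114, v=-0.437, θ=-0.002, ω=0.470
apply F[12]=+2.076 → step 13: x=-0.123, v=-0.404, θ=0.007, ω=0.398
apply F[13]=+1.947 → step 14: x=-0.131, v=-0.373, θ=0.014, ω=0.335
apply F[14]=+1.821 → step 15: x=-0.138, v=-0.345, θ=0.020, ω=0.279
apply F[15]=+1.703 → step 16: x=-0.144, v=-0.319, θ=0.025, ω=0.231
apply F[16]=+1.591 → step 17: x=-0.150, v=-0.295, θ=0.029, ω=0.189
apply F[17]=+1.490 → step 18: x=-0.156, v=-0.272, θ=0.033, ω=0.153
apply F[18]=+1.397 → step 19: x=-0.161, v=-0.251, θ=0.036, ω=0.122
apply F[19]=+1.311 → step 20: x=-0.166, v=-0.232, θ=0.038, ω=0.095
apply F[20]=+1.233 → step 21: x=-0.171, v=-0.214, θ=0.039, ω=0.071
apply F[21]=+1.162 → step 22: x=-0.175, v=-0.197, θ=0.041, ω=0.051
max |θ| = 0.174 ≤ 0.211 over all 23 states.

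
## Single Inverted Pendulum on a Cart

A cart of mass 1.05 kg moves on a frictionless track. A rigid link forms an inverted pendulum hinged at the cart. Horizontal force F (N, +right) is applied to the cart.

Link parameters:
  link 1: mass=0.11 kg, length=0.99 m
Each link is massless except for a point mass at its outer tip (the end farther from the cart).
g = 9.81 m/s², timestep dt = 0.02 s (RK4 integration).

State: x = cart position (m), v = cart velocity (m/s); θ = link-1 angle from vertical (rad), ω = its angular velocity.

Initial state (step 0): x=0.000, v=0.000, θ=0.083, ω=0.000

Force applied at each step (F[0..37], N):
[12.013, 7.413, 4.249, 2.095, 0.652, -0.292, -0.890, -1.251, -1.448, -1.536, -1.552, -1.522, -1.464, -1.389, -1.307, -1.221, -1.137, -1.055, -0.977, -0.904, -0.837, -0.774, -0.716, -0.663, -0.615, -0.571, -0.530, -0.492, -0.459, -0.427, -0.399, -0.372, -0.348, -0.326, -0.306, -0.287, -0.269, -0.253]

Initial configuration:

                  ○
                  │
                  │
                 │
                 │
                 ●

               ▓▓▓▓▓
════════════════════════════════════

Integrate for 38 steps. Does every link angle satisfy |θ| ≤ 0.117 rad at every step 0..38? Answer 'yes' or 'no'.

Answer: yes

Derivation:
apply F[0]=+12.013 → step 1: x=0.002, v=0.227, θ=0.081, ω=-0.212
apply F[1]=+7.413 → step 2: x=0.008, v=0.366, θ=0.075, ω=-0.337
apply F[2]=+4.249 → step 3: x=0.016, v=0.446, θ=0.068, ω=-0.403
apply F[3]=+2.095 → step 4: x=0.026, v=0.485, θ=0.060, ω=-0.429
apply F[4]=+0.652 → step 5: x=0.035, v=0.496, θ=0.051, ω=-0.430
apply F[5]=-0.292 → step 6: x=0.045, v=0.489, θ=0.043, ω=-0.414
apply F[6]=-0.890 → step 7: x=0.055, v=0.472, θ=0.035, ω=-0.388
apply F[7]=-1.251 → step 8: x=0.064, v=0.447, θ=0.027, ω=-0.358
apply F[8]=-1.448 → step 9: x=0.073, v=0.419, θ=0.020, ω=-0.324
apply F[9]=-1.536 → step 10: x=0.081, v=0.389, θ=0.014, ω=-0.291
apply F[10]=-1.552 → step 11: x=0.088, v=0.360, θ=0.009, ω=-0.259
apply F[11]=-1.522 → step 12: x=0.095, v=0.331, θ=0.004, ω=-0.228
apply F[12]=-1.464 → step 13: x=0.102, v=0.303, θ=-0.000, ω=-0.200
apply F[13]=-1.389 → step 14: x=0.107, v=0.276, θ=-0.004, ω=-0.173
apply F[14]=-1.307 → step 15: x=0.113, v=0.251, θ=-0.007, ω=-0.150
apply F[15]=-1.221 → step 16: x=0.117, v=0.228, θ=-0.010, ω=-0.128
apply F[16]=-1.137 → step 17: x=0.122, v=0.207, θ=-0.013, ω=-0.109
apply F[17]=-1.055 → step 18: x=0.126, v=0.187, θ=-0.015, ω=-0.091
apply F[18]=-0.977 → step 19: x=0.129, v=0.169, θ=-0.016, ω=-0.076
apply F[19]=-0.904 → step 20: x=0.132, v=0.152, θ=-0.018, ω=-0.062
apply F[20]=-0.837 → step 21: x=0.135, v=0.136, θ=-0.019, ω=-0.050
apply F[21]=-0.774 → step 22: x=0.138, v=0.122, θ=-0.020, ω=-0.039
apply F[22]=-0.716 → step 23: x=0.140, v=0.109, θ=-0.020, ω=-0.030
apply F[23]=-0.663 → step 24: x=0.142, v=0.097, θ=-0.021, ω=-0.022
apply F[24]=-0.615 → step 25: x=0.144, v=0.085, θ=-0.021, ω=-0.014
apply F[25]=-0.571 → step 26: x=0.146, v=0.075, θ=-0.021, ω=-0.008
apply F[26]=-0.530 → step 27: x=0.147, v=0.065, θ=-0.022, ω=-0.003
apply F[27]=-0.492 → step 28: x=0.148, v=0.056, θ=-0.022, ω=0.002
apply F[28]=-0.459 → step 29: x=0.149, v=0.048, θ=-0.021, ω=0.006
apply F[29]=-0.427 → step 30: x=0.150, v=0.040, θ=-0.021, ω=0.010
apply F[30]=-0.399 → step 31: x=0.151, v=0.033, θ=-0.021, ω=0.013
apply F[31]=-0.372 → step 32: x=0.152, v=0.027, θ=-0.021, ω=0.015
apply F[32]=-0.348 → step 33: x=0.152, v=0.020, θ=-0.020, ω=0.018
apply F[33]=-0.326 → step 34: x=0.152, v=0.015, θ=-0.020, ω=0.019
apply F[34]=-0.306 → step 35: x=0.153, v=0.009, θ=-0.020, ω=0.021
apply F[35]=-0.287 → step 36: x=0.153, v=0.004, θ=-0.019, ω=0.022
apply F[36]=-0.269 → step 37: x=0.153, v=-0.001, θ=-0.019, ω=0.023
apply F[37]=-0.253 → step 38: x=0.153, v=-0.005, θ=-0.018, ω=0.024
Max |angle| over trajectory = 0.083 rad; bound = 0.117 → within bound.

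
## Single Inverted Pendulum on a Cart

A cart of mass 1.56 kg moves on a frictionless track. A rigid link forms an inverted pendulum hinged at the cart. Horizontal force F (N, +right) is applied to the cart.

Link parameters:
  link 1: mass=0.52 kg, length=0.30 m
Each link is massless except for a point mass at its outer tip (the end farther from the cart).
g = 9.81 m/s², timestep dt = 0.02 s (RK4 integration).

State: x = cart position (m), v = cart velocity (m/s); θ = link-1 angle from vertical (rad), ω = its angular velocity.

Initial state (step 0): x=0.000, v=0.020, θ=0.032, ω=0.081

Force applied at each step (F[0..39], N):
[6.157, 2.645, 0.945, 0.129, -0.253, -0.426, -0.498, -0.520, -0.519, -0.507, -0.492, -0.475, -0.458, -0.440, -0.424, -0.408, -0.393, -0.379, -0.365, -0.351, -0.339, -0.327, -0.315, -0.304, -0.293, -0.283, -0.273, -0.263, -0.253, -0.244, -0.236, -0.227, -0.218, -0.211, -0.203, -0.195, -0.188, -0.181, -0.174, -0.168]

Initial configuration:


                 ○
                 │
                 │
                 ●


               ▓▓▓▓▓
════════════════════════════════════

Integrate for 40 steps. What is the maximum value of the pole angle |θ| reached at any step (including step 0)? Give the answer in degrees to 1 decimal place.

apply F[0]=+6.157 → step 1: x=0.001, v=0.097, θ=0.031, ω=-0.154
apply F[1]=+2.645 → step 2: x=0.003, v=0.129, θ=0.027, ω=-0.241
apply F[2]=+0.945 → step 3: x=0.006, v=0.139, θ=0.022, ω=-0.260
apply F[3]=+0.129 → step 4: x=0.009, v=0.140, θ=0.017, ω=-0.248
apply F[4]=-0.253 → step 5: x=0.012, v=0.135, θ=0.013, ω=-0.225
apply F[5]=-0.426 → step 6: x=0.014, v=0.129, θ=0.008, ω=-0.197
apply F[6]=-0.498 → step 7: x=0.017, v=0.122, θ=0.005, ω=-0.170
apply F[7]=-0.520 → step 8: x=0.019, v=0.116, θ=0.001, ω=-0.146
apply F[8]=-0.519 → step 9: x=0.021, v=0.109, θ=-0.001, ω=-0.123
apply F[9]=-0.507 → step 10: x=0.024, v=0.103, θ=-0.003, ω=-0.104
apply F[10]=-0.492 → step 11: x=0.026, v=0.097, θ=-0.005, ω=-0.087
apply F[11]=-0.475 → step 12: x=0.027, v=0.091, θ=-0.007, ω=-0.072
apply F[12]=-0.458 → step 13: x=0.029, v=0.086, θ=-0.008, ω=-0.059
apply F[13]=-0.440 → step 14: x=0.031, v=0.080, θ=-0.009, ω=-0.048
apply F[14]=-0.424 → step 15: x=0.032, v=0.076, θ=-0.010, ω=-0.038
apply F[15]=-0.408 → step 16: x=0.034, v=0.071, θ=-0.011, ω=-0.030
apply F[16]=-0.393 → step 17: x=0.035, v=0.067, θ=-0.011, ω=-0.023
apply F[17]=-0.379 → step 18: x=0.037, v=0.063, θ=-0.012, ω=-0.016
apply F[18]=-0.365 → step 19: x=0.038, v=0.059, θ=-0.012, ω=-0.011
apply F[19]=-0.351 → step 20: x=0.039, v=0.055, θ=-0.012, ω=-0.007
apply F[20]=-0.339 → step 21: x=0.040, v=0.052, θ=-0.012, ω=-0.003
apply F[21]=-0.327 → step 22: x=0.041, v=0.048, θ=-0.012, ω=0.000
apply F[22]=-0.315 → step 23: x=0.042, v=0.045, θ=-0.012, ω=0.003
apply F[23]=-0.304 → step 24: x=0.043, v=0.042, θ=-0.012, ω=0.005
apply F[24]=-0.293 → step 25: x=0.044, v=0.039, θ=-0.012, ω=0.007
apply F[25]=-0.283 → step 26: x=0.044, v=0.036, θ=-0.012, ω=0.009
apply F[26]=-0.273 → step 27: x=0.045, v=0.033, θ=-0.012, ω=0.010
apply F[27]=-0.263 → step 28: x=0.046, v=0.031, θ=-0.012, ω=0.011
apply F[28]=-0.253 → step 29: x=0.046, v=0.028, θ=-0.011, ω=0.012
apply F[29]=-0.244 → step 30: x=0.047, v=0.026, θ=-0.011, ω=0.013
apply F[30]=-0.236 → step 31: x=0.047, v=0.024, θ=-0.011, ω=0.013
apply F[31]=-0.227 → step 32: x=0.048, v=0.021, θ=-0.011, ω=0.014
apply F[32]=-0.218 → step 33: x=0.048, v=0.019, θ=-0.010, ω=0.014
apply F[33]=-0.211 → step 34: x=0.048, v=0.017, θ=-0.010, ω=0.014
apply F[34]=-0.203 → step 35: x=0.049, v=0.015, θ=-0.010, ω=0.014
apply F[35]=-0.195 → step 36: x=0.049, v=0.013, θ=-0.009, ω=0.014
apply F[36]=-0.188 → step 37: x=0.049, v=0.011, θ=-0.009, ω=0.014
apply F[37]=-0.181 → step 38: x=0.050, v=0.010, θ=-0.009, ω=0.014
apply F[38]=-0.174 → step 39: x=0.050, v=0.008, θ=-0.009, ω=0.014
apply F[39]=-0.168 → step 40: x=0.050, v=0.006, θ=-0.008, ω=0.014
Max |angle| over trajectory = 0.032 rad = 1.8°.

Answer: 1.8°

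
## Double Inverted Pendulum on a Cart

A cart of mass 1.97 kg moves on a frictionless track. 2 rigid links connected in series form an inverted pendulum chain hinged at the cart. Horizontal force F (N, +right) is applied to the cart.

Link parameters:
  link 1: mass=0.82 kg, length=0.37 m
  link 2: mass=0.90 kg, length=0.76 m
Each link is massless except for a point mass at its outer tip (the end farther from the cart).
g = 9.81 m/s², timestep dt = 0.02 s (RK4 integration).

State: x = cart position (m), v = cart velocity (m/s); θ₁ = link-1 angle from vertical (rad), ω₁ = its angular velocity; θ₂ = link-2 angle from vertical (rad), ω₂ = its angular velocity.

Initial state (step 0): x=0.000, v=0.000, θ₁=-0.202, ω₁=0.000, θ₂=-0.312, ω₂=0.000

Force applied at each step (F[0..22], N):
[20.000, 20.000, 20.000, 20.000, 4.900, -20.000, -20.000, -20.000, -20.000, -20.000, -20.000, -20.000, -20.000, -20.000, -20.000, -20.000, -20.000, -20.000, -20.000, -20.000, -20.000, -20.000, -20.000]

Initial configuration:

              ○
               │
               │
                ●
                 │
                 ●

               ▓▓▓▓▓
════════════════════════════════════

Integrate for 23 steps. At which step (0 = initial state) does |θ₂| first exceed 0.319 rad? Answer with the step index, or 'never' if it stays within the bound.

apply F[0]=+20.000 → step 1: x=0.002, v=0.228, θ₁=-0.209, ω₁=-0.666, θ₂=-0.312, ω₂=-0.042
apply F[1]=+20.000 → step 2: x=0.009, v=0.456, θ₁=-0.229, ω₁=-1.345, θ₂=-0.314, ω₂=-0.078
apply F[2]=+20.000 → step 3: x=0.021, v=0.683, θ₁=-0.263, ω₁=-2.045, θ₂=-0.315, ω₂=-0.100
apply F[3]=+20.000 → step 4: x=0.036, v=0.907, θ₁=-0.311, ω₁=-2.765, θ₂=-0.318, ω₂=-0.107
apply F[4]=+4.900 → step 5: x=0.055, v=0.984, θ₁=-0.370, ω₁=-3.144, θ₂=-0.320, ω₂=-0.102
apply F[5]=-20.000 → step 6: x=0.074, v=0.837, θ₁=-0.431, ω₁=-3.026, θ₂=-0.321, ω₂=-0.065
apply F[6]=-20.000 → step 7: x=0.089, v=0.699, θ₁=-0.491, ω₁=-2.995, θ₂=-0.322, ω₂=-0.001
apply F[7]=-20.000 → step 8: x=0.102, v=0.566, θ₁=-0.552, ω₁=-3.042, θ₂=-0.321, ω₂=0.087
apply F[8]=-20.000 → step 9: x=0.112, v=0.437, θ₁=-0.613, ω₁=-3.154, θ₂=-0.318, ω₂=0.197
apply F[9]=-20.000 → step 10: x=0.119, v=0.307, θ₁=-0.678, ω₁=-3.320, θ₂=-0.313, ω₂=0.322
apply F[10]=-20.000 → step 11: x=0.124, v=0.176, θ₁=-0.747, ω₁=-3.530, θ₂=-0.305, ω₂=0.457
apply F[11]=-20.000 → step 12: x=0.126, v=0.040, θ₁=-0.820, ω₁=-3.773, θ₂=-0.295, ω₂=0.596
apply F[12]=-20.000 → step 13: x=0.125, v=-0.103, θ₁=-0.898, ω₁=-4.039, θ₂=-0.282, ω₂=0.732
apply F[13]=-20.000 → step 14: x=0.122, v=-0.254, θ₁=-0.981, ω₁=-4.324, θ₂=-0.266, ω₂=0.857
apply F[14]=-20.000 → step 15: x=0.115, v=-0.415, θ₁=-1.071, ω₁=-4.623, θ₂=-0.248, ω₂=0.965
apply F[15]=-20.000 → step 16: x=0.105, v=-0.587, θ₁=-1.166, ω₁=-4.938, θ₂=-0.227, ω₂=1.050
apply F[16]=-20.000 → step 17: x=0.092, v=-0.770, θ₁=-1.268, ω₁=-5.275, θ₂=-0.206, ω₂=1.105
apply F[17]=-20.000 → step 18: x=0.074, v=-0.967, θ₁=-1.377, ω₁=-5.643, θ₂=-0.183, ω₂=1.124
apply F[18]=-20.000 → step 19: x=0.053, v=-1.179, θ₁=-1.494, ω₁=-6.058, θ₂=-0.161, ω₂=1.098
apply F[19]=-20.000 → step 20: x=0.027, v=-1.408, θ₁=-1.620, ω₁=-6.542, θ₂=-0.140, ω₂=1.015
apply F[20]=-20.000 → step 21: x=-0.004, v=-1.660, θ₁=-1.757, ω₁=-7.128, θ₂=-0.121, ω₂=0.860
apply F[21]=-20.000 → step 22: x=-0.040, v=-1.941, θ₁=-1.906, ω₁=-7.865, θ₂=-0.106, ω₂=0.607
apply F[22]=-20.000 → step 23: x=-0.082, v=-2.264, θ₁=-2.073, ω₁=-8.833, θ₂=-0.098, ω₂=0.214
|θ₂| = 0.320 > 0.319 first at step 5.

Answer: 5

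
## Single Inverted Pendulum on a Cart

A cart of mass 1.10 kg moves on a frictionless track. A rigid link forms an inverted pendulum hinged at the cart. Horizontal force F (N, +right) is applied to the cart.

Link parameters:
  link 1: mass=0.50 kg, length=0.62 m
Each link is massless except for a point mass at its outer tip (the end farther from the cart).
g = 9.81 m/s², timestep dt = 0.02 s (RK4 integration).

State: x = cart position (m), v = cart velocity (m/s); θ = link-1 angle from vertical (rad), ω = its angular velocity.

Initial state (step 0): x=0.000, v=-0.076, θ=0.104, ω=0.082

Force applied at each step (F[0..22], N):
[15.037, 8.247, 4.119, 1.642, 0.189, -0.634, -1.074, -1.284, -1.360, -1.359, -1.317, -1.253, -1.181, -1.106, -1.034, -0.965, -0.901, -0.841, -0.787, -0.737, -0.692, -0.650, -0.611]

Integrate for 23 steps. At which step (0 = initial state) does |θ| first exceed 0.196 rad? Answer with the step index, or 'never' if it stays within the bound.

Answer: never

Derivation:
apply F[0]=+15.037 → step 1: x=0.001, v=0.187, θ=0.102, ω=-0.307
apply F[1]=+8.247 → step 2: x=0.006, v=0.328, θ=0.094, ω=-0.502
apply F[2]=+4.119 → step 3: x=0.013, v=0.395, θ=0.083, ω=-0.582
apply F[3]=+1.642 → step 4: x=0.022, v=0.418, θ=0.071, ω=-0.595
apply F[4]=+0.189 → step 5: x=0.030, v=0.416, θ=0.059, ω=-0.570
apply F[5]=-0.634 → step 6: x=0.038, v=0.399, θ=0.048, ω=-0.527
apply F[6]=-1.074 → step 7: x=0.046, v=0.376, θ=0.038, ω=-0.476
apply F[7]=-1.284 → step 8: x=0.053, v=0.350, θ=0.029, ω=-0.423
apply F[8]=-1.360 → step 9: x=0.060, v=0.323, θ=0.022, ω=-0.371
apply F[9]=-1.359 → step 10: x=0.066, v=0.296, θ=0.015, ω=-0.323
apply F[10]=-1.317 → step 11: x=0.072, v=0.271, θ=0.009, ω=-0.279
apply F[11]=-1.253 → step 12: x=0.077, v=0.248, θ=0.003, ω=-0.240
apply F[12]=-1.181 → step 13: x=0.082, v=0.227, θ=-0.001, ω=-0.205
apply F[13]=-1.106 → step 14: x=0.086, v=0.207, θ=-0.005, ω=-0.174
apply F[14]=-1.034 → step 15: x=0.090, v=0.189, θ=-0.008, ω=-0.146
apply F[15]=-0.965 → step 16: x=0.094, v=0.172, θ=-0.011, ω=-0.122
apply F[16]=-0.901 → step 17: x=0.097, v=0.157, θ=-0.013, ω=-0.101
apply F[17]=-0.841 → step 18: x=0.100, v=0.142, θ=-0.015, ω=-0.083
apply F[18]=-0.787 → step 19: x=0.103, v=0.130, θ=-0.016, ω=-0.067
apply F[19]=-0.737 → step 20: x=0.105, v=0.118, θ=-0.017, ω=-0.053
apply F[20]=-0.692 → step 21: x=0.107, v=0.107, θ=-0.018, ω=-0.041
apply F[21]=-0.650 → step 22: x=0.109, v=0.097, θ=-0.019, ω=-0.031
apply F[22]=-0.611 → step 23: x=0.111, v=0.087, θ=-0.020, ω=-0.022
max |θ| = 0.104 ≤ 0.196 over all 24 states.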